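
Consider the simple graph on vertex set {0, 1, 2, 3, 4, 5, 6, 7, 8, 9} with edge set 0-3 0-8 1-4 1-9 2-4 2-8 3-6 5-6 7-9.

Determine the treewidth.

A width-1 tree decomposition is:
Bags: B1 = {5, 6}  B2 = {3, 6}  B3 = {0, 3}  B4 = {0, 8}  B5 = {2, 8}  B6 = {2, 4}  B7 = {1, 4}  B8 = {1, 9}  B9 = {7, 9}
Tree: B1–B2, B2–B3, B3–B4, B4–B5, B5–B6, B6–B7, B7–B8, B8–B9
The largest bag has 2 vertices, giving width 1; this decomposition certifies tw(G) ≤ 1. G has an edge, so its treewidth is at least 1. Combining the bounds, tw(G) = 1.

1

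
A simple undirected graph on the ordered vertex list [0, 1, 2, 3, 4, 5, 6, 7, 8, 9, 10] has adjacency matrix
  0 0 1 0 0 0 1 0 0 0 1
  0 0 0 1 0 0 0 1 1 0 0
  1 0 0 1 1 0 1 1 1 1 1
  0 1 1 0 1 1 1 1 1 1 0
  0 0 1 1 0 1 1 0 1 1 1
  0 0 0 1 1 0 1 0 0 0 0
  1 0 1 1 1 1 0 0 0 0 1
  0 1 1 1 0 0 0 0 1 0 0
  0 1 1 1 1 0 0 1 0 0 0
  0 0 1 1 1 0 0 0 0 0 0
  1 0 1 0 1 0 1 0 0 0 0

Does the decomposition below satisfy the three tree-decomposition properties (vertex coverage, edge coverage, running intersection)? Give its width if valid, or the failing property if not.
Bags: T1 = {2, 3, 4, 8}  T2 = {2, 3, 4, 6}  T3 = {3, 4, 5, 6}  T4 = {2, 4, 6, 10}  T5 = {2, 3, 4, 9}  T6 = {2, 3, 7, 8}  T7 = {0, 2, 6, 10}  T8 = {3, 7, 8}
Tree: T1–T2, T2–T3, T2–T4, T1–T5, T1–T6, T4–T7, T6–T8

A tree decomposition must satisfy three properties: every vertex lies in some bag; for every edge, both endpoints lie together in some bag; and for every vertex, the bags containing it form a connected subtree. Here vertex 1 appears in no bag, so the decomposition is invalid.

No — vertex 1 appears in no bag.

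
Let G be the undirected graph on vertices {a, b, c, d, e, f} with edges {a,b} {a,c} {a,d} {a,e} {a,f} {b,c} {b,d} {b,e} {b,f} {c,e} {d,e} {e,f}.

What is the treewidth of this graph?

3

A width-3 tree decomposition is:
Bags: B1 = {a, b, d, e}  B2 = {a, b, e, f}  B3 = {a, b, c, e}
Tree: B1–B2, B1–B3
The largest bag has 4 vertices, giving width 3; this decomposition certifies tw(G) ≤ 3. On the other hand G contains the 4-clique {a, b, d, e}. A clique must lie in a single bag of any decomposition, so no decomposition can have width below 3. The upper and lower bounds meet at 3, so that is the treewidth.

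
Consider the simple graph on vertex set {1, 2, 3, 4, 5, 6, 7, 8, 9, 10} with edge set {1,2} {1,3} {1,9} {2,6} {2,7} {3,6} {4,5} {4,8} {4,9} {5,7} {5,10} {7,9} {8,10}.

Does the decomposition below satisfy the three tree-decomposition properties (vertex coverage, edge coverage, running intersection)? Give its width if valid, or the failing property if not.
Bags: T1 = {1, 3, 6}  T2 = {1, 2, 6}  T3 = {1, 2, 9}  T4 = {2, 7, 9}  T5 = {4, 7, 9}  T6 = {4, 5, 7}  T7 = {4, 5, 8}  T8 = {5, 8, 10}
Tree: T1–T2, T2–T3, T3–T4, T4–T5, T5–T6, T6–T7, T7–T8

Yes; width 2.

Checking the three conditions: (i) the bags cover all of {1, 2, 3, 4, 5, 6, 7, 8, 9, 10}; (ii) for each edge, some bag contains both endpoints; (iii) the bags containing any fixed vertex form a subtree. All hold, so the decomposition is valid with width 3 − 1 = 2.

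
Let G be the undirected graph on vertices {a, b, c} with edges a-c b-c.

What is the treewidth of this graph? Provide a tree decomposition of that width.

Treewidth 1.
One optimal decomposition is:
Bags: B1 = {b, c}  B2 = {a, c}
Tree: B1–B2

Every bag has size at most 2, so the width is 2 − 1 = 1 and tw(G) ≤ 1. Any graph with an edge has treewidth ≥ 1, and G has the edge c–b. Hence tw(G) = 1 exactly.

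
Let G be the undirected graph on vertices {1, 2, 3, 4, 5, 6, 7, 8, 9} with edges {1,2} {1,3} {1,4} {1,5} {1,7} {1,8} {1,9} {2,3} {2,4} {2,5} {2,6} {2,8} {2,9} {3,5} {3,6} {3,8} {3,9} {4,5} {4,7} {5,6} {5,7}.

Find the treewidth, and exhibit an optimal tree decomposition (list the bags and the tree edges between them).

Each bag holds 4 vertices, so the decomposition has width 3, which upper-bounds the treewidth. Conversely, {1, 2, 3, 8} is a clique of size 4, and the vertices of any clique must share a bag in every tree decomposition; so some bag has ≥ 4 vertices and tw(G) ≥ 3. Hence tw(G) = 3 exactly.

Treewidth 3.
One such decomposition:
Bags: B1 = {1, 2, 3, 5}  B2 = {1, 2, 3, 9}  B3 = {2, 3, 5, 6}  B4 = {1, 2, 4, 5}  B5 = {1, 4, 5, 7}  B6 = {1, 2, 3, 8}
Tree: B1–B2, B1–B3, B1–B4, B4–B5, B1–B6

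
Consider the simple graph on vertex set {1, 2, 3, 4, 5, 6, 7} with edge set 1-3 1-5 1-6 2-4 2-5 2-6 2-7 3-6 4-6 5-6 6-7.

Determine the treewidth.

2

A width-2 tree decomposition is:
Bags: B1 = {2, 6, 7}  B2 = {2, 4, 6}  B3 = {2, 5, 6}  B4 = {1, 5, 6}  B5 = {1, 3, 6}
Tree: B1–B2, B1–B3, B3–B4, B4–B5
The largest bag has 3 vertices, giving width 2; this decomposition certifies tw(G) ≤ 2. On the other hand G contains the 3-clique {1, 3, 6}. A clique must lie in a single bag of any decomposition, so no decomposition can have width below 2. Hence tw(G) = 2 exactly.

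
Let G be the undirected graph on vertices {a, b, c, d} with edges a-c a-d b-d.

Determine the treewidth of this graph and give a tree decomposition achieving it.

Treewidth 1.
Bags: B1 = {b, d}  B2 = {a, d}  B3 = {a, c}
Tree: B1–B2, B2–B3

Each bag holds 2 vertices, so the decomposition has width 1, which upper-bounds the treewidth. Any graph with an edge has treewidth ≥ 1, and G has the edge d–b. Therefore the treewidth is 1.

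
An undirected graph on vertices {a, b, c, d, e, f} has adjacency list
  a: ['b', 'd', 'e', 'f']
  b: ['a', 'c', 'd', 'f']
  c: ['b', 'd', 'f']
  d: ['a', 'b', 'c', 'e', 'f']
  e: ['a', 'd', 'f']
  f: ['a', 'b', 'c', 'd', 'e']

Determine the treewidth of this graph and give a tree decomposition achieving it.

Every bag has size at most 4, so the width is 4 − 1 = 3 and tw(G) ≤ 3. Conversely, {b, c, d, f} is a clique of size 4, and the vertices of any clique must share a bag in every tree decomposition; so some bag has ≥ 4 vertices and tw(G) ≥ 3. Hence tw(G) = 3 exactly.

Treewidth 3.
One optimal decomposition is:
Bags: B1 = {a, b, d, f}  B2 = {b, c, d, f}  B3 = {a, d, e, f}
Tree: B1–B2, B1–B3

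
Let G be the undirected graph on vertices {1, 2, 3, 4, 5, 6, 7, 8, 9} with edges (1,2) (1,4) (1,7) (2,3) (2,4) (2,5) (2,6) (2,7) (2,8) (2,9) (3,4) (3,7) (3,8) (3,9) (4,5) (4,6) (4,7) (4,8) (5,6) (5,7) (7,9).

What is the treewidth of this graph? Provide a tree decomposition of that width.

Treewidth 3.
One such decomposition:
Bags: B1 = {2, 3, 4, 7}  B2 = {2, 4, 5, 7}  B3 = {2, 4, 5, 6}  B4 = {2, 3, 7, 9}  B5 = {1, 2, 4, 7}  B6 = {2, 3, 4, 8}
Tree: B1–B2, B2–B3, B1–B4, B2–B5, B1–B6

Every bag has size at most 4, so the width is 4 − 1 = 3 and tw(G) ≤ 3. On the other hand G contains the 4-clique {2, 3, 7, 9}. A clique must lie in a single bag of any decomposition, so no decomposition can have width below 3. Combining the bounds, tw(G) = 3.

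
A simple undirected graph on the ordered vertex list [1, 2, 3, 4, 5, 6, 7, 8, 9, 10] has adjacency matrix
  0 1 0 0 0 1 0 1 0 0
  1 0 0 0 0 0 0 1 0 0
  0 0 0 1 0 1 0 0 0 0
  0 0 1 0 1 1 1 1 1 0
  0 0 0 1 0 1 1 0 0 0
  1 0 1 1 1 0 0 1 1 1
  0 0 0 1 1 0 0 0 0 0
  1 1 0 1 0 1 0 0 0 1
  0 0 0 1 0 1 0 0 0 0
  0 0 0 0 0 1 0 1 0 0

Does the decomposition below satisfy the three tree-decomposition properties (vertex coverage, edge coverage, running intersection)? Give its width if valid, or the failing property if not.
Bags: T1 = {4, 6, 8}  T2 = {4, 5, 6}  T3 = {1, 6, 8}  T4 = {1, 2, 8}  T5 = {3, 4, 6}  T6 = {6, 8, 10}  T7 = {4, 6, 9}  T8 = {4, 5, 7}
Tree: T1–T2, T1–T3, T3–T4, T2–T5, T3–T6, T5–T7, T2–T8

Yes; width 2.

Checking the three conditions: (i) the bags cover all of {1, 2, 3, 4, 5, 6, 7, 8, 9, 10}; (ii) for each edge, some bag contains both endpoints; (iii) the bags containing any fixed vertex form a subtree. All hold, so the decomposition is valid with width 3 − 1 = 2.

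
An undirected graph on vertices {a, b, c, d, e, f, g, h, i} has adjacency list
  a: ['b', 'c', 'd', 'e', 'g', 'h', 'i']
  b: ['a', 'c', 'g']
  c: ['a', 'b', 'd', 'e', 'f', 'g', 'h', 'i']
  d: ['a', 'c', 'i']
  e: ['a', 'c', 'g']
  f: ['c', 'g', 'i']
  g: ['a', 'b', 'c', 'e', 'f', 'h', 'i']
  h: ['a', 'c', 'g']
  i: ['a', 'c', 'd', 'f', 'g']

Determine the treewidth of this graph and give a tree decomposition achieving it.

Treewidth 3.
One such decomposition:
Bags: B1 = {a, c, g, h}  B2 = {a, c, g, i}  B3 = {a, b, c, g}  B4 = {a, c, e, g}  B5 = {c, f, g, i}  B6 = {a, c, d, i}
Tree: B1–B2, B1–B3, B2–B4, B2–B5, B2–B6

Each bag holds 4 vertices, so the decomposition has width 3, which upper-bounds the treewidth. For the lower bound, the 4 vertices {a, c, d, i} are pairwise adjacent, and any tree decomposition puts a clique entirely inside one bag — forcing width ≥ 3. Hence tw(G) = 3 exactly.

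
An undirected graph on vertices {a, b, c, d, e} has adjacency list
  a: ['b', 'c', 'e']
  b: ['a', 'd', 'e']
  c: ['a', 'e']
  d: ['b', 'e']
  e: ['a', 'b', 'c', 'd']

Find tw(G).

2

A width-2 tree decomposition is:
Bags: B1 = {a, b, e}  B2 = {a, c, e}  B3 = {b, d, e}
Tree: B1–B2, B1–B3
The largest bag has 3 vertices, giving width 2; this decomposition certifies tw(G) ≤ 2. On the other hand G contains the 3-clique {b, d, e}. A clique must lie in a single bag of any decomposition, so no decomposition can have width below 2. Therefore the treewidth is 2.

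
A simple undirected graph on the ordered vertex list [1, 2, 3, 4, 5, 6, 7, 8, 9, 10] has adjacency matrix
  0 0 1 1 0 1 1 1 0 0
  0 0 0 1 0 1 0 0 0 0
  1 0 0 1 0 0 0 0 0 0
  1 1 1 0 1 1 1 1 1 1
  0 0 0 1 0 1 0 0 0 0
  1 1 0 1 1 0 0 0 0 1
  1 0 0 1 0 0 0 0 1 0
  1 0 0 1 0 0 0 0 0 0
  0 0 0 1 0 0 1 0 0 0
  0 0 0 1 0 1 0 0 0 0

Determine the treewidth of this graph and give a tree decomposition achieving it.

Treewidth 2.
One such decomposition:
Bags: B1 = {1, 4, 8}  B2 = {1, 4, 7}  B3 = {1, 4, 6}  B4 = {4, 5, 6}  B5 = {4, 6, 10}  B6 = {4, 7, 9}  B7 = {1, 3, 4}  B8 = {2, 4, 6}
Tree: B1–B2, B1–B3, B3–B4, B3–B5, B2–B6, B1–B7, B4–B8

Each bag holds 3 vertices, so the decomposition has width 2, which upper-bounds the treewidth. Conversely, {1, 4, 8} is a clique of size 3, and the vertices of any clique must share a bag in every tree decomposition; so some bag has ≥ 3 vertices and tw(G) ≥ 2. The upper and lower bounds meet at 2, so that is the treewidth.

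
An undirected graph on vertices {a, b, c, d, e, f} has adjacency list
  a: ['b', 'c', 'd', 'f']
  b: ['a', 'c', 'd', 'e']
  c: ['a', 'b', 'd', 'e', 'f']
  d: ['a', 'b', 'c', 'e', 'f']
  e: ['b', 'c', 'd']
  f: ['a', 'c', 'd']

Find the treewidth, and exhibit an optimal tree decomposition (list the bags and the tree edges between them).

Treewidth 3.
Bags: B1 = {a, c, d, f}  B2 = {a, b, c, d}  B3 = {b, c, d, e}
Tree: B1–B2, B2–B3

The largest bag has 4 vertices, giving width 3; this decomposition certifies tw(G) ≤ 3. Conversely, {b, c, d, e} is a clique of size 4, and the vertices of any clique must share a bag in every tree decomposition; so some bag has ≥ 4 vertices and tw(G) ≥ 3. Combining the bounds, tw(G) = 3.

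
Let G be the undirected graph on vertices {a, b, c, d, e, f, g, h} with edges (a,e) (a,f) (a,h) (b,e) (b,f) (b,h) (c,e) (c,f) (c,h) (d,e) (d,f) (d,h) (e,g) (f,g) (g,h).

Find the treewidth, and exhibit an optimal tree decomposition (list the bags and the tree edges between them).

The largest bag has 4 vertices, giving width 3; this decomposition certifies tw(G) ≤ 3. For the lower bound: the 4 vertex sets {c,e}, {d,f}, {h}, {g} are disjoint, each induces a connected subgraph, and every pair is joined by at least one edge of G. Contracting each set to a single vertex therefore yields K_{4} as a minor, and since treewidth is minor-monotone, tw(G) ≥ tw(K_{4}) = 3. Hence tw(G) = 3 exactly.

Treewidth 3.
One such decomposition:
Bags: B1 = {c, e, f, h}  B2 = {d, e, f, h}  B3 = {e, f, g, h}  B4 = {b, e, f, h}  B5 = {a, e, f, h}
Tree: B1–B2, B2–B3, B3–B4, B4–B5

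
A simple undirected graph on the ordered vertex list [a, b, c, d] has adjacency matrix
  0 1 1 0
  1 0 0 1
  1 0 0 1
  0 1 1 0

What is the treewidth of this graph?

2

A width-2 tree decomposition is:
Bags: B1 = {b, c, d}  B2 = {a, b, c}
Tree: B1–B2
The largest bag has 3 vertices, giving width 2; this decomposition certifies tw(G) ≤ 2. Since c–d–b–a–c is a cycle in G, G is not acyclic. Forests are exactly the graphs of treewidth ≤ 1, so tw(G) ≥ 2. The upper and lower bounds meet at 2, so that is the treewidth.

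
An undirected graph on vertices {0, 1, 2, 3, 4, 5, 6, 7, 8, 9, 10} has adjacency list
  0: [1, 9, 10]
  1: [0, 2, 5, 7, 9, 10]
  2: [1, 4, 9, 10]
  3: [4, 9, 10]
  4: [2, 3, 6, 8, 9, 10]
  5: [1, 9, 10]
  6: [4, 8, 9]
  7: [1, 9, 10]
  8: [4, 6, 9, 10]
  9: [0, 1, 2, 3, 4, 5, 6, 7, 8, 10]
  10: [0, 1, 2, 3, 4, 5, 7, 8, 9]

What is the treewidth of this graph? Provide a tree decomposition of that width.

Treewidth 3.
One optimal decomposition is:
Bags: B1 = {1, 2, 9, 10}  B2 = {2, 4, 9, 10}  B3 = {1, 5, 9, 10}  B4 = {0, 1, 9, 10}  B5 = {4, 8, 9, 10}  B6 = {3, 4, 9, 10}  B7 = {4, 6, 8, 9}  B8 = {1, 7, 9, 10}
Tree: B1–B2, B1–B3, B1–B4, B2–B5, B2–B6, B5–B7, B4–B8

The largest bag has 4 vertices, giving width 3; this decomposition certifies tw(G) ≤ 3. Conversely, {4, 8, 9, 10} is a clique of size 4, and the vertices of any clique must share a bag in every tree decomposition; so some bag has ≥ 4 vertices and tw(G) ≥ 3. Therefore the treewidth is 3.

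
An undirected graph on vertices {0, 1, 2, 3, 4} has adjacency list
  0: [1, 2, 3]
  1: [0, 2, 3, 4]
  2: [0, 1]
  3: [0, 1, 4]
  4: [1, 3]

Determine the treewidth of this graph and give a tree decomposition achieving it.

The largest bag has 3 vertices, giving width 2; this decomposition certifies tw(G) ≤ 2. On the other hand G contains the 3-clique {0, 1, 2}. A clique must lie in a single bag of any decomposition, so no decomposition can have width below 2. Hence tw(G) = 2 exactly.

Treewidth 2.
Bags: B1 = {0, 1, 3}  B2 = {0, 1, 2}  B3 = {1, 3, 4}
Tree: B1–B2, B1–B3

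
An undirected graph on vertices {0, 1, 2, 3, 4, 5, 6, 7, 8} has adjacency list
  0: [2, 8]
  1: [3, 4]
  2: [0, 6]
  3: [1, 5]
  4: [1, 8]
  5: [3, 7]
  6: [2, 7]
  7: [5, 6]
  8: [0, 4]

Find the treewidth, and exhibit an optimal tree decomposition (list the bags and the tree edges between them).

Treewidth 2.
Bags: B1 = {0, 2, 8}  B2 = {2, 6, 8}  B3 = {6, 7, 8}  B4 = {5, 7, 8}  B5 = {3, 5, 8}  B6 = {1, 3, 8}  B7 = {1, 4, 8}
Tree: B1–B2, B2–B3, B3–B4, B4–B5, B5–B6, B6–B7

Each bag holds 3 vertices, so the decomposition has width 2, which upper-bounds the treewidth. Since 8–0–2–6–7–5–3–1–4–8 is a cycle in G, G is not acyclic. Forests are exactly the graphs of treewidth ≤ 1, so tw(G) ≥ 2. Hence tw(G) = 2 exactly.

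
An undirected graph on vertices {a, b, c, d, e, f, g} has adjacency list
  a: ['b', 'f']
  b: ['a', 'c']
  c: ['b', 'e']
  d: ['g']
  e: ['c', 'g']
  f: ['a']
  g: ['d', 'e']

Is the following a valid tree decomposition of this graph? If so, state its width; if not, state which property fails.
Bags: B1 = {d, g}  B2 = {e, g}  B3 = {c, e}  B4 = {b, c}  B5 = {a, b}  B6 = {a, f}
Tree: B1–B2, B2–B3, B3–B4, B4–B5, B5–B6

Every vertex of G appears in some bag (union = {a, b, c, d, e, f, g}); every edge is covered by a bag; and for each vertex v the set of bags containing v is connected in the bag tree. The decomposition is therefore valid. The largest bag has 2 vertices, so the width is 1.

Yes; width 1.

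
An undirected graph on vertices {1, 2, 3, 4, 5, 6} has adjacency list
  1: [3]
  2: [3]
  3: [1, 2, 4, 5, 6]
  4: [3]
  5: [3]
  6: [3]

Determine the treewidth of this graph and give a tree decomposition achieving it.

Treewidth 1.
One such decomposition:
Bags: B1 = {3, 5}  B2 = {2, 3}  B3 = {3, 6}  B4 = {3, 4}  B5 = {1, 3}
Tree: B1–B2, B2–B3, B2–B4, B2–B5

The largest bag has 2 vertices, giving width 1; this decomposition certifies tw(G) ≤ 1. Since G has at least one edge (e.g. 3–5), it is not an edgeless graph, so tw(G) ≥ 1. The upper and lower bounds meet at 1, so that is the treewidth.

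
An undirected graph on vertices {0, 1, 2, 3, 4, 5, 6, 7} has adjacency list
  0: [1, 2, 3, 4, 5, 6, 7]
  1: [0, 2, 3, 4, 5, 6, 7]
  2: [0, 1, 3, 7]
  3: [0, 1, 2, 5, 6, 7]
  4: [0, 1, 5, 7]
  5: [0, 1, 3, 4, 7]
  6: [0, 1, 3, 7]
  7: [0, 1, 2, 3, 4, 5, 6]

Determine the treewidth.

A width-4 tree decomposition is:
Bags: B1 = {0, 1, 4, 5, 7}  B2 = {0, 1, 3, 5, 7}  B3 = {0, 1, 3, 6, 7}  B4 = {0, 1, 2, 3, 7}
Tree: B1–B2, B2–B3, B2–B4
Every bag has size at most 5, so the width is 5 − 1 = 4 and tw(G) ≤ 4. For the lower bound, the 5 vertices {0, 1, 2, 3, 7} are pairwise adjacent, and any tree decomposition puts a clique entirely inside one bag — forcing width ≥ 4. Therefore the treewidth is 4.

4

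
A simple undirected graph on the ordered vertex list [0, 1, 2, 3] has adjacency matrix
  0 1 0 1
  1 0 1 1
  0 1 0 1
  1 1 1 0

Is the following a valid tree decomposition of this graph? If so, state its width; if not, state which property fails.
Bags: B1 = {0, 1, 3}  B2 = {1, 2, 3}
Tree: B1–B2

Checking the three conditions: (i) the bags cover all of {0, 1, 2, 3}; (ii) for each edge, some bag contains both endpoints; (iii) the bags containing any fixed vertex form a subtree. All hold, so the decomposition is valid with width 3 − 1 = 2.

Yes; width 2.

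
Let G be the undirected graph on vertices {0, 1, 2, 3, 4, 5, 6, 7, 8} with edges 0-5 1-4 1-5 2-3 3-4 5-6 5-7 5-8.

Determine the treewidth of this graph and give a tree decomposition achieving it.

Every bag has size at most 2, so the width is 2 − 1 = 1 and tw(G) ≤ 1. Since G has at least one edge (e.g. 5–1), it is not an edgeless graph, so tw(G) ≥ 1. The upper and lower bounds meet at 1, so that is the treewidth.

Treewidth 1.
One such decomposition:
Bags: B1 = {1, 5}  B2 = {1, 4}  B3 = {0, 5}  B4 = {5, 7}  B5 = {5, 6}  B6 = {5, 8}  B7 = {3, 4}  B8 = {2, 3}
Tree: B1–B2, B1–B3, B1–B4, B4–B5, B3–B6, B2–B7, B7–B8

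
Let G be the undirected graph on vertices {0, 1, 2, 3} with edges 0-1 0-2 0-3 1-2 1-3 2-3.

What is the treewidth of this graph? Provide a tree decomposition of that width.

Treewidth 3.
One such decomposition:
Bags: B1 = {0, 1, 2, 3}
Tree: (single bag)

A single bag containing all 4 vertices is trivially a valid decomposition of width 3. On the other hand G contains the 4-clique {0, 1, 2, 3}. A clique must lie in a single bag of any decomposition, so no decomposition can have width below 3. Combining the bounds, tw(G) = 3.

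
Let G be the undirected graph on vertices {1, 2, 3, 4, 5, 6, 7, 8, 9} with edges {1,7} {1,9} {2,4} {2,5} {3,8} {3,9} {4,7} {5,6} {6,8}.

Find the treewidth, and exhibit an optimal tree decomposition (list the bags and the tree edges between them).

The largest bag has 3 vertices, giving width 2; this decomposition certifies tw(G) ≤ 2. For the lower bound, G contains the cycle 6–8–3–9–1–7–4–2–5–6, so G is not a forest; only forests have treewidth ≤ 1, hence tw(G) ≥ 2. Therefore the treewidth is 2.

Treewidth 2.
One optimal decomposition is:
Bags: B1 = {3, 6, 8}  B2 = {3, 6, 9}  B3 = {1, 6, 9}  B4 = {1, 6, 7}  B5 = {4, 6, 7}  B6 = {2, 4, 6}  B7 = {2, 5, 6}
Tree: B1–B2, B2–B3, B3–B4, B4–B5, B5–B6, B6–B7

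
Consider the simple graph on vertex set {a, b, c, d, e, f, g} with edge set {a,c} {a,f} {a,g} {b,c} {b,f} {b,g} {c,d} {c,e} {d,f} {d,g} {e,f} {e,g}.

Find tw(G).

3

A width-3 tree decomposition is:
Bags: B1 = {b, c, f, g}  B2 = {c, e, f, g}  B3 = {a, c, f, g}  B4 = {c, d, f, g}
Tree: B1–B2, B2–B3, B3–B4
The largest bag has 4 vertices, giving width 3; this decomposition certifies tw(G) ≤ 3. For the lower bound: the 4 vertex sets {b,g}, {c,e}, {f}, {a} are disjoint, each induces a connected subgraph, and every pair is joined by at least one edge of G. Contracting each set to a single vertex therefore yields K_{4} as a minor, and since treewidth is minor-monotone, tw(G) ≥ tw(K_{4}) = 3. Hence tw(G) = 3 exactly.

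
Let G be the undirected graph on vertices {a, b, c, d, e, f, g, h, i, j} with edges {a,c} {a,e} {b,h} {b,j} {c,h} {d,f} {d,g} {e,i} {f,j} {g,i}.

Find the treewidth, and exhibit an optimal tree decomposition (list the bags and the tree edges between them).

Treewidth 2.
Bags: B1 = {a, e, i}  B2 = {a, g, i}  B3 = {a, d, g}  B4 = {a, d, f}  B5 = {a, f, j}  B6 = {a, b, j}  B7 = {a, b, h}  B8 = {a, c, h}
Tree: B1–B2, B2–B3, B3–B4, B4–B5, B5–B6, B6–B7, B7–B8

Each bag holds 3 vertices, so the decomposition has width 2, which upper-bounds the treewidth. For the lower bound, G contains the cycle a–e–i–g–d–f–j–b–h–c–a, so G is not a forest; only forests have treewidth ≤ 1, hence tw(G) ≥ 2. Therefore the treewidth is 2.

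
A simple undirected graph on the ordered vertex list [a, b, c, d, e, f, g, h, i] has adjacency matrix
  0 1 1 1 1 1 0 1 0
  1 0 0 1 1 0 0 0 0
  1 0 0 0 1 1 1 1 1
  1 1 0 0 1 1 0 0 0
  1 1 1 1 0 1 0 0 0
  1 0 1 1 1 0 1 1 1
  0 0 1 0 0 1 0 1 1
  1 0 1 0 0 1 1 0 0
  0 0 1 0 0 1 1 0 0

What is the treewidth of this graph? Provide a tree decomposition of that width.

Every bag has size at most 4, so the width is 4 − 1 = 3 and tw(G) ≤ 3. On the other hand G contains the 4-clique {a, d, e, f}. A clique must lie in a single bag of any decomposition, so no decomposition can have width below 3. Combining the bounds, tw(G) = 3.

Treewidth 3.
One optimal decomposition is:
Bags: B1 = {a, c, e, f}  B2 = {a, c, f, h}  B3 = {a, d, e, f}  B4 = {a, b, d, e}  B5 = {c, f, g, h}  B6 = {c, f, g, i}
Tree: B1–B2, B1–B3, B3–B4, B2–B5, B5–B6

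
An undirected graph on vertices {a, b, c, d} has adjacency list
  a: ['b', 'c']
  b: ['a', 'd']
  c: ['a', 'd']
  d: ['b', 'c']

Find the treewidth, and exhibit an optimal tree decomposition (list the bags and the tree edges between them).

Treewidth 2.
One optimal decomposition is:
Bags: B1 = {a, b, d}  B2 = {a, c, d}
Tree: B1–B2

Every bag has size at most 3, so the width is 3 − 1 = 2 and tw(G) ≤ 2. Since d–b–a–c–d is a cycle in G, G is not acyclic. Forests are exactly the graphs of treewidth ≤ 1, so tw(G) ≥ 2. Hence tw(G) = 2 exactly.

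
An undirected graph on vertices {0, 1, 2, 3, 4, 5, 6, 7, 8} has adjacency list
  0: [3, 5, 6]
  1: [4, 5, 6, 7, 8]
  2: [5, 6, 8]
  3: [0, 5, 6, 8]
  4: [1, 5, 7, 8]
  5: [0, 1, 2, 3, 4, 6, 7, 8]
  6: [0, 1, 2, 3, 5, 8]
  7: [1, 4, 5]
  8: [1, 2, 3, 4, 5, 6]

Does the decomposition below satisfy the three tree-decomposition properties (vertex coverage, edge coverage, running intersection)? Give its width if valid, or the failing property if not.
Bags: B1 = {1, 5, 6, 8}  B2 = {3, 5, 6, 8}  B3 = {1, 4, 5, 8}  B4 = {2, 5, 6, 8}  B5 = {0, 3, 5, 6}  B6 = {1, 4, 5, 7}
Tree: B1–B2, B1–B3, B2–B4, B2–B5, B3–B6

Yes; width 3.

Checking the three conditions: (i) the bags cover all of {0, 1, 2, 3, 4, 5, 6, 7, 8}; (ii) for each edge, some bag contains both endpoints; (iii) the bags containing any fixed vertex form a subtree. All hold, so the decomposition is valid with width 4 − 1 = 3.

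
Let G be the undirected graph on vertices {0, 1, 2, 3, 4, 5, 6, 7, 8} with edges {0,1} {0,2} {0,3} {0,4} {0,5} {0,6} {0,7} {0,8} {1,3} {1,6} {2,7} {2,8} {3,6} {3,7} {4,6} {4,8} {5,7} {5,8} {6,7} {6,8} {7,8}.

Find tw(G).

A width-3 tree decomposition is:
Bags: B1 = {0, 6, 7, 8}  B2 = {0, 2, 7, 8}  B3 = {0, 4, 6, 8}  B4 = {0, 3, 6, 7}  B5 = {0, 5, 7, 8}  B6 = {0, 1, 3, 6}
Tree: B1–B2, B1–B3, B1–B4, B2–B5, B4–B6
Every bag has size at most 4, so the width is 4 − 1 = 3 and tw(G) ≤ 3. Conversely, {0, 2, 7, 8} is a clique of size 4, and the vertices of any clique must share a bag in every tree decomposition; so some bag has ≥ 4 vertices and tw(G) ≥ 3. Hence tw(G) = 3 exactly.

3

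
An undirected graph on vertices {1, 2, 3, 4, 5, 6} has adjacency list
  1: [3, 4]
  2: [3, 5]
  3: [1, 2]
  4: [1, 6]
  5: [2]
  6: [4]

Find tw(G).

A width-1 tree decomposition is:
Bags: B1 = {2, 5}  B2 = {2, 3}  B3 = {1, 3}  B4 = {1, 4}  B5 = {4, 6}
Tree: B1–B2, B2–B3, B3–B4, B4–B5
Each bag holds 2 vertices, so the decomposition has width 1, which upper-bounds the treewidth. G has an edge, so its treewidth is at least 1. Hence tw(G) = 1 exactly.

1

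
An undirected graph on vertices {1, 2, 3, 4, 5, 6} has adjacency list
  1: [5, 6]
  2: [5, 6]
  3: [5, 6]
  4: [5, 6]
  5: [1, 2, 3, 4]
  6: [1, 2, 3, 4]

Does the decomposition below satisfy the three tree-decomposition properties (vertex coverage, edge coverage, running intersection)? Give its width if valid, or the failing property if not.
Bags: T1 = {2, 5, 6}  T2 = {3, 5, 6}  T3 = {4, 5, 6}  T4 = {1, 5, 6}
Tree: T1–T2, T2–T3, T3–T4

Yes; width 2.

Vertex coverage: the bags together contain {1, 2, 3, 4, 5, 6}, the full vertex set. Edge coverage: each edge of G has both endpoints in at least one bag. Running intersection: for every vertex, the bags containing it form a connected subtree. All three properties hold, so this is a valid tree decomposition of width max|bag| − 1 = 2, and hence tw(G) ≤ 2.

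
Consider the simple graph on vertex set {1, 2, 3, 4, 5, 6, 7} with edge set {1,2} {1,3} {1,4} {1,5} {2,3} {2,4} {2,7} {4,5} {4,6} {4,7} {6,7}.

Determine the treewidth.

2

A width-2 tree decomposition is:
Bags: B1 = {1, 2, 4}  B2 = {2, 4, 7}  B3 = {4, 6, 7}  B4 = {1, 2, 3}  B5 = {1, 4, 5}
Tree: B1–B2, B2–B3, B1–B4, B1–B5
Every bag has size at most 3, so the width is 3 − 1 = 2 and tw(G) ≤ 2. Conversely, {1, 2, 3} is a clique of size 3, and the vertices of any clique must share a bag in every tree decomposition; so some bag has ≥ 3 vertices and tw(G) ≥ 2. Hence tw(G) = 2 exactly.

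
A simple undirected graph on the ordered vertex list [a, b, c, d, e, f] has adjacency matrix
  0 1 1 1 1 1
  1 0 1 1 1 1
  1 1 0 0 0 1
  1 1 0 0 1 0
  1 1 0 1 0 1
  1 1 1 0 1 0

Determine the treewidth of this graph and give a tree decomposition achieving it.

Treewidth 3.
One such decomposition:
Bags: B1 = {a, b, d, e}  B2 = {a, b, e, f}  B3 = {a, b, c, f}
Tree: B1–B2, B2–B3

The largest bag has 4 vertices, giving width 3; this decomposition certifies tw(G) ≤ 3. Conversely, {a, b, d, e} is a clique of size 4, and the vertices of any clique must share a bag in every tree decomposition; so some bag has ≥ 4 vertices and tw(G) ≥ 3. Combining the bounds, tw(G) = 3.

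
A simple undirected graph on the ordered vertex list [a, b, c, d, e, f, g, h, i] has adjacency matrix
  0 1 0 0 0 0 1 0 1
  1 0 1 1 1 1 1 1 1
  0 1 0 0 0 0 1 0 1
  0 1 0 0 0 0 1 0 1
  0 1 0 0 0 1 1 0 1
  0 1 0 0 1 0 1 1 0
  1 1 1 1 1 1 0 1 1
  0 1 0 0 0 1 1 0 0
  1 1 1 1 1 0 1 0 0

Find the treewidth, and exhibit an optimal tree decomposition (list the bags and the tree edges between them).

Treewidth 3.
Bags: B1 = {b, e, g, i}  B2 = {b, e, f, g}  B3 = {b, d, g, i}  B4 = {a, b, g, i}  B5 = {b, f, g, h}  B6 = {b, c, g, i}
Tree: B1–B2, B1–B3, B3–B4, B2–B5, B3–B6

Every bag has size at most 4, so the width is 4 − 1 = 3 and tw(G) ≤ 3. Conversely, {b, f, g, h} is a clique of size 4, and the vertices of any clique must share a bag in every tree decomposition; so some bag has ≥ 4 vertices and tw(G) ≥ 3. Combining the bounds, tw(G) = 3.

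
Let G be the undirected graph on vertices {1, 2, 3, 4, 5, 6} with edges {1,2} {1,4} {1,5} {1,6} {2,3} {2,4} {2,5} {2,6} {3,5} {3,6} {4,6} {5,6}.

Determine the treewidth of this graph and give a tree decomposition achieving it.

Treewidth 3.
One such decomposition:
Bags: B1 = {1, 2, 4, 6}  B2 = {1, 2, 5, 6}  B3 = {2, 3, 5, 6}
Tree: B1–B2, B2–B3

Every bag has size at most 4, so the width is 4 − 1 = 3 and tw(G) ≤ 3. Conversely, {1, 2, 4, 6} is a clique of size 4, and the vertices of any clique must share a bag in every tree decomposition; so some bag has ≥ 4 vertices and tw(G) ≥ 3. Combining the bounds, tw(G) = 3.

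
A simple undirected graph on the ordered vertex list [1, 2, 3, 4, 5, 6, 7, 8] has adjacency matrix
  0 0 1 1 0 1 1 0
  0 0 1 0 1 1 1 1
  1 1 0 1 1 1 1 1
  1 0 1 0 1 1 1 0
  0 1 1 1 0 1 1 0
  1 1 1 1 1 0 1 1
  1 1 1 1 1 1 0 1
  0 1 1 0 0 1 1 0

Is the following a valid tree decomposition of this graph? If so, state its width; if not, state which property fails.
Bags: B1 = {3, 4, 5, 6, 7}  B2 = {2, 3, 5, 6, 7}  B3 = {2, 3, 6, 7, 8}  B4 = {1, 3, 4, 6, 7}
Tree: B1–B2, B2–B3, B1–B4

Yes; width 4.

Checking the three conditions: (i) the bags cover all of {1, 2, 3, 4, 5, 6, 7, 8}; (ii) for each edge, some bag contains both endpoints; (iii) the bags containing any fixed vertex form a subtree. All hold, so the decomposition is valid with width 5 − 1 = 4.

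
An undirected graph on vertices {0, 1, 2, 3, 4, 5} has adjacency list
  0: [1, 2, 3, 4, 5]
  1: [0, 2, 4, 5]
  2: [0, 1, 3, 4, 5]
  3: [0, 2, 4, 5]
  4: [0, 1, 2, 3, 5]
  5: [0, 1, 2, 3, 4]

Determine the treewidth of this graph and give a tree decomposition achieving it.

Every bag has size at most 5, so the width is 5 − 1 = 4 and tw(G) ≤ 4. On the other hand G contains the 5-clique {0, 1, 2, 4, 5}. A clique must lie in a single bag of any decomposition, so no decomposition can have width below 4. Therefore the treewidth is 4.

Treewidth 4.
One optimal decomposition is:
Bags: B1 = {0, 2, 3, 4, 5}  B2 = {0, 1, 2, 4, 5}
Tree: B1–B2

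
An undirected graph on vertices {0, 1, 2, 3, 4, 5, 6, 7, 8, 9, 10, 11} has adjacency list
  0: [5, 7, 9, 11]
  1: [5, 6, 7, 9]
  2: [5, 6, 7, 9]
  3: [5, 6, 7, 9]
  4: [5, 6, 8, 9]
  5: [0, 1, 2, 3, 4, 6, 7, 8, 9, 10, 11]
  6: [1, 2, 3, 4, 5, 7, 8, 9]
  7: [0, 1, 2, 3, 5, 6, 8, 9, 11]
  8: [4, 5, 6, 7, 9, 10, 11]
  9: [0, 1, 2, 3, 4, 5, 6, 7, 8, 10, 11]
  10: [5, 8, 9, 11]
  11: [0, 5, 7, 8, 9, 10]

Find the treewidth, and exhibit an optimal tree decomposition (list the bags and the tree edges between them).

Treewidth 4.
One such decomposition:
Bags: B1 = {5, 6, 7, 8, 9}  B2 = {5, 7, 8, 9, 11}  B3 = {3, 5, 6, 7, 9}  B4 = {0, 5, 7, 9, 11}  B5 = {4, 5, 6, 8, 9}  B6 = {2, 5, 6, 7, 9}  B7 = {5, 8, 9, 10, 11}  B8 = {1, 5, 6, 7, 9}
Tree: B1–B2, B1–B3, B2–B4, B1–B5, B1–B6, B2–B7, B6–B8

The largest bag has 5 vertices, giving width 4; this decomposition certifies tw(G) ≤ 4. For the lower bound, the 5 vertices {5, 8, 9, 10, 11} are pairwise adjacent, and any tree decomposition puts a clique entirely inside one bag — forcing width ≥ 4. Combining the bounds, tw(G) = 4.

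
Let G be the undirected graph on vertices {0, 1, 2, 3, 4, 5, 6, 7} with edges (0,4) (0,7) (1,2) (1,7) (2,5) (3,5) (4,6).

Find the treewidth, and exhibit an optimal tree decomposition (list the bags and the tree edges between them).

Treewidth 1.
One such decomposition:
Bags: B1 = {4, 6}  B2 = {0, 4}  B3 = {0, 7}  B4 = {1, 7}  B5 = {1, 2}  B6 = {2, 5}  B7 = {3, 5}
Tree: B1–B2, B2–B3, B3–B4, B4–B5, B5–B6, B6–B7

The largest bag has 2 vertices, giving width 1; this decomposition certifies tw(G) ≤ 1. Any graph with an edge has treewidth ≥ 1, and G has the edge 6–4. Combining the bounds, tw(G) = 1.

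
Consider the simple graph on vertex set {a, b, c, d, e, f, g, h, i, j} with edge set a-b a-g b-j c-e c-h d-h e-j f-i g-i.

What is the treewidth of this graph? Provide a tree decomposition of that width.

Every bag has size at most 2, so the width is 2 − 1 = 1 and tw(G) ≤ 1. G has an edge, so its treewidth is at least 1. The upper and lower bounds meet at 1, so that is the treewidth.

Treewidth 1.
One optimal decomposition is:
Bags: B1 = {d, h}  B2 = {c, h}  B3 = {c, e}  B4 = {e, j}  B5 = {b, j}  B6 = {a, b}  B7 = {a, g}  B8 = {g, i}  B9 = {f, i}
Tree: B1–B2, B2–B3, B3–B4, B4–B5, B5–B6, B6–B7, B7–B8, B8–B9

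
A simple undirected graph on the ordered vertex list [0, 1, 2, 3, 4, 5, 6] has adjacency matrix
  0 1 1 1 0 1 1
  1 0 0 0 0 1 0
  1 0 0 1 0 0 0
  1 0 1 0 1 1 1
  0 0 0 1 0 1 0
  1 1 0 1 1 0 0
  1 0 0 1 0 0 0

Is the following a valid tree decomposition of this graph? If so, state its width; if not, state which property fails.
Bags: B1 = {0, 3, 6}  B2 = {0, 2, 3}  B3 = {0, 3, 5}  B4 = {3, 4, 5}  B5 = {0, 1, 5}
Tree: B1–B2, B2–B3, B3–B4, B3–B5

Checking the three conditions: (i) the bags cover all of {0, 1, 2, 3, 4, 5, 6}; (ii) for each edge, some bag contains both endpoints; (iii) the bags containing any fixed vertex form a subtree. All hold, so the decomposition is valid with width 3 − 1 = 2.

Yes; width 2.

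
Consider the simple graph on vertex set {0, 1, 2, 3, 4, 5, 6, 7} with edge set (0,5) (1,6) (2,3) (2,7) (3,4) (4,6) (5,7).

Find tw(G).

A width-1 tree decomposition is:
Bags: B1 = {1, 6}  B2 = {4, 6}  B3 = {3, 4}  B4 = {2, 3}  B5 = {2, 7}  B6 = {5, 7}  B7 = {0, 5}
Tree: B1–B2, B2–B3, B3–B4, B4–B5, B5–B6, B6–B7
The largest bag has 2 vertices, giving width 1; this decomposition certifies tw(G) ≤ 1. G has an edge, so its treewidth is at least 1. Hence tw(G) = 1 exactly.

1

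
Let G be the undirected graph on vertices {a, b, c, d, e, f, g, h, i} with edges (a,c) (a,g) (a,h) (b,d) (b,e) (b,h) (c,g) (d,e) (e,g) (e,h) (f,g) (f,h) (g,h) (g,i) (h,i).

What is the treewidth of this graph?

A width-2 tree decomposition is:
Bags: B1 = {e, g, h}  B2 = {a, g, h}  B3 = {g, h, i}  B4 = {b, e, h}  B5 = {b, d, e}  B6 = {a, c, g}  B7 = {f, g, h}
Tree: B1–B2, B1–B3, B1–B4, B4–B5, B2–B6, B2–B7
The largest bag has 3 vertices, giving width 2; this decomposition certifies tw(G) ≤ 2. On the other hand G contains the 3-clique {b, d, e}. A clique must lie in a single bag of any decomposition, so no decomposition can have width below 2. The upper and lower bounds meet at 2, so that is the treewidth.

2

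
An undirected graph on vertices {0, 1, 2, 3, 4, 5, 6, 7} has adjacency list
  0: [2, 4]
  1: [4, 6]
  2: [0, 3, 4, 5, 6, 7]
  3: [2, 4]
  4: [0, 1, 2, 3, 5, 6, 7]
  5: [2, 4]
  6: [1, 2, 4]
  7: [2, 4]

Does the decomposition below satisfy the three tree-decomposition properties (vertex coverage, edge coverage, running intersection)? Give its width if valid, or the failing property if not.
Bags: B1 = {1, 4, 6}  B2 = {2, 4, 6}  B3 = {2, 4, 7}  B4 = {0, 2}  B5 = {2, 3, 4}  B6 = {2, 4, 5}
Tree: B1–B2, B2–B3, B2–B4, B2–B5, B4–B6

A tree decomposition must satisfy three properties: every vertex lies in some bag; for every edge, both endpoints lie together in some bag; and for every vertex, the bags containing it form a connected subtree. Here edge (4,0) lies in no bag, so the decomposition is invalid.

No — edge (4,0) lies in no bag.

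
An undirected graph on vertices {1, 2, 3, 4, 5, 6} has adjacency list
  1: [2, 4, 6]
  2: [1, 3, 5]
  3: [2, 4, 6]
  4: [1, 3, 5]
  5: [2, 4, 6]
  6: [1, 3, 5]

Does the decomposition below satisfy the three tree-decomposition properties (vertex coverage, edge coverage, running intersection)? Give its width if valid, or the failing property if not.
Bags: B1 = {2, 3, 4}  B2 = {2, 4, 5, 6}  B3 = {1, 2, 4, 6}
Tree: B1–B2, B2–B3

A tree decomposition must satisfy three properties: every vertex lies in some bag; for every edge, both endpoints lie together in some bag; and for every vertex, the bags containing it form a connected subtree. Here edge (6,3) lies in no bag, so the decomposition is invalid.

No — edge (6,3) lies in no bag.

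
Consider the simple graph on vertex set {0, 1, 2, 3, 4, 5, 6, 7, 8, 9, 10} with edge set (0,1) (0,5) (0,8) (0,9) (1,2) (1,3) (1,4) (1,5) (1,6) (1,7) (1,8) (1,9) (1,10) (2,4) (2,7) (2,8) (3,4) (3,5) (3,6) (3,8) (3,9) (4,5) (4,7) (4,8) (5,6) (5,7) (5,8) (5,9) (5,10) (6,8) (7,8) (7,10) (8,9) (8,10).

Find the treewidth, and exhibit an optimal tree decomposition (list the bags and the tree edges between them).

Treewidth 4.
Bags: B1 = {1, 4, 5, 7, 8}  B2 = {1, 5, 7, 8, 10}  B3 = {1, 3, 4, 5, 8}  B4 = {1, 2, 4, 7, 8}  B5 = {1, 3, 5, 8, 9}  B6 = {0, 1, 5, 8, 9}  B7 = {1, 3, 5, 6, 8}
Tree: B1–B2, B1–B3, B1–B4, B3–B5, B5–B6, B3–B7

Each bag holds 5 vertices, so the decomposition has width 4, which upper-bounds the treewidth. On the other hand G contains the 5-clique {1, 2, 4, 7, 8}. A clique must lie in a single bag of any decomposition, so no decomposition can have width below 4. Hence tw(G) = 4 exactly.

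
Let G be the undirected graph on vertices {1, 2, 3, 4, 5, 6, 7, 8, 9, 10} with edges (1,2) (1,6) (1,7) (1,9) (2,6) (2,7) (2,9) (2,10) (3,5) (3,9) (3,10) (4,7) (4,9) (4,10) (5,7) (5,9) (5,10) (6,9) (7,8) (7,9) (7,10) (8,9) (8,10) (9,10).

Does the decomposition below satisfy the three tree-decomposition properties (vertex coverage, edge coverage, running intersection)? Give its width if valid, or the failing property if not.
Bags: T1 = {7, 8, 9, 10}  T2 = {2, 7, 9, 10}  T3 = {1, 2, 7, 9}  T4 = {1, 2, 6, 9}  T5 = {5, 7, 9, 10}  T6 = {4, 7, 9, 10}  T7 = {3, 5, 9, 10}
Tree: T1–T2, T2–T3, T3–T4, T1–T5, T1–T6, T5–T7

Checking the three conditions: (i) the bags cover all of {1, 2, 3, 4, 5, 6, 7, 8, 9, 10}; (ii) for each edge, some bag contains both endpoints; (iii) the bags containing any fixed vertex form a subtree. All hold, so the decomposition is valid with width 4 − 1 = 3.

Yes; width 3.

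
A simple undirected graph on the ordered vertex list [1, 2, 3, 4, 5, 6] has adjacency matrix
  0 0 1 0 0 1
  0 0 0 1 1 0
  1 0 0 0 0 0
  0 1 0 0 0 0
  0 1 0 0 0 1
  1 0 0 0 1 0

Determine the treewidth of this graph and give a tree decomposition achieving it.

Treewidth 1.
One optimal decomposition is:
Bags: B1 = {1, 3}  B2 = {1, 6}  B3 = {5, 6}  B4 = {2, 5}  B5 = {2, 4}
Tree: B1–B2, B2–B3, B3–B4, B4–B5

The largest bag has 2 vertices, giving width 1; this decomposition certifies tw(G) ≤ 1. Any graph with an edge has treewidth ≥ 1, and G has the edge 3–1. Hence tw(G) = 1 exactly.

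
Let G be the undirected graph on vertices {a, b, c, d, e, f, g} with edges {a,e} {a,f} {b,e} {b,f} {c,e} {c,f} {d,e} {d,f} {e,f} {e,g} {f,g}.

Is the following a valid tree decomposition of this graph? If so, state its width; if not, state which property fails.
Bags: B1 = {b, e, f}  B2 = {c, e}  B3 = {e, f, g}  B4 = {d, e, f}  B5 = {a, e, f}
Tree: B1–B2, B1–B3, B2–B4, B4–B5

A tree decomposition must satisfy three properties: every vertex lies in some bag; for every edge, both endpoints lie together in some bag; and for every vertex, the bags containing it form a connected subtree. Here edge (f,c) lies in no bag, so the decomposition is invalid.

No — edge (f,c) lies in no bag.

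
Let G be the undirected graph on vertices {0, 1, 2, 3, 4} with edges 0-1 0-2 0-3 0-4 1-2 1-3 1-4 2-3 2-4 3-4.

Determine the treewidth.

A width-4 tree decomposition is:
Bags: B1 = {0, 1, 2, 3, 4}
Tree: (single bag)
A single bag containing all 5 vertices is trivially a valid decomposition of width 4. On the other hand G contains the 5-clique {0, 1, 2, 3, 4}. A clique must lie in a single bag of any decomposition, so no decomposition can have width below 4. Therefore the treewidth is 4.

4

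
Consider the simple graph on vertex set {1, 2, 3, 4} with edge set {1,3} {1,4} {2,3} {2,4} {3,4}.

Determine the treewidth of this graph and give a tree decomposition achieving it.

Every bag has size at most 3, so the width is 3 − 1 = 2 and tw(G) ≤ 2. Conversely, {1, 3, 4} is a clique of size 3, and the vertices of any clique must share a bag in every tree decomposition; so some bag has ≥ 3 vertices and tw(G) ≥ 2. Therefore the treewidth is 2.

Treewidth 2.
One optimal decomposition is:
Bags: B1 = {2, 3, 4}  B2 = {1, 3, 4}
Tree: B1–B2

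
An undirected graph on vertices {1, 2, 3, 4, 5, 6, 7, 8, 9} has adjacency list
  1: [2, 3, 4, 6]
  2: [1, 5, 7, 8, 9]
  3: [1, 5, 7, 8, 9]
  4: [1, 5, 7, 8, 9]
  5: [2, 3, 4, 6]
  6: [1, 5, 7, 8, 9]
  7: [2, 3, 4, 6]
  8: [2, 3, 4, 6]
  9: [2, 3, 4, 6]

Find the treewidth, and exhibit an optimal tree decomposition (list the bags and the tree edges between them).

Each bag holds 5 vertices, so the decomposition has width 4, which upper-bounds the treewidth. For the lower bound: the 5 vertex sets {3,9}, {4,5}, {2,7}, {6}, {8} are disjoint, each induces a connected subgraph, and every pair is joined by at least one edge of G. Contracting each set to a single vertex therefore yields K_{5} as a minor, and since treewidth is minor-monotone, tw(G) ≥ tw(K_{5}) = 4. The upper and lower bounds meet at 4, so that is the treewidth.

Treewidth 4.
One such decomposition:
Bags: B1 = {2, 3, 4, 6, 9}  B2 = {2, 3, 4, 5, 6}  B3 = {2, 3, 4, 6, 7}  B4 = {2, 3, 4, 6, 8}  B5 = {1, 2, 3, 4, 6}
Tree: B1–B2, B2–B3, B3–B4, B4–B5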